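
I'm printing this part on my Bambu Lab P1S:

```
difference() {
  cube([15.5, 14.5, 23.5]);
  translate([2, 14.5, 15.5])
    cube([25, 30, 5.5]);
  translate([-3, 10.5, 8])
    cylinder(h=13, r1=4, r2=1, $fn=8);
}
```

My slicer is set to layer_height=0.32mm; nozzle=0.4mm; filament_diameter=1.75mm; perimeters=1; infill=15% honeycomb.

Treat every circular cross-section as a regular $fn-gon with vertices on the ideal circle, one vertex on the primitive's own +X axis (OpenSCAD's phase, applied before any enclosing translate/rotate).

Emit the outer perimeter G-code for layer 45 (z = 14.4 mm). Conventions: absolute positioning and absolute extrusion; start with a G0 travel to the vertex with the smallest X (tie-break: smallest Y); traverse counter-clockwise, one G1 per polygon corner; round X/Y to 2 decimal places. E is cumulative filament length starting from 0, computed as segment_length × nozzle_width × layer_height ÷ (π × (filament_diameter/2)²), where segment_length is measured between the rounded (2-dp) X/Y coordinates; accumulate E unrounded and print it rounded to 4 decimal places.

At z = 14.4 mm: the cube (footprint 15.5×14.5) is included at this height; the cube at (2, 14.5) does not reach this height (z outside [15.5, 21]); the cone at (-3, 10.5) contributes a regular 8-gon of circumradius 2.523 (interpolated between r1=4 and r2=1 at t=0.492); Taking the first minus the rest: starting from the 15.5×14.5 cube, the cone at (-3, 10.5) misses the remaining region (no effect) — 1 connected region. The outline is a single polygon with 4 vertices. Extrusion per mm of travel: 0.4 × 0.32 / (π × 0.875²) = 0.053216. Accumulating E over each segment gives final E = 3.1930.

G0 X0.00 Y0.00 Z14.40
G1 X15.50 Y0.00 E0.8249
G1 X15.50 Y14.50 E1.5965
G1 X0.00 Y14.50 E2.4213
G1 X0.00 Y0.00 E3.1930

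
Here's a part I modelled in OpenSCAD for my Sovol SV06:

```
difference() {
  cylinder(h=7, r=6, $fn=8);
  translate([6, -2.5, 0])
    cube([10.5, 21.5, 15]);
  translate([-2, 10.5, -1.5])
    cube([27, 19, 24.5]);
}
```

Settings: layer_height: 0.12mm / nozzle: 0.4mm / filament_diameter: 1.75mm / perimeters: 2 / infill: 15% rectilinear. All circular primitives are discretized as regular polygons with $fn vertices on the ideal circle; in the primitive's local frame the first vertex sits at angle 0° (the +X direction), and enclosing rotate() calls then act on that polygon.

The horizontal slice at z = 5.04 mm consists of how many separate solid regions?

At z = 5.04 mm: the r=6 cylinder contributes a regular 8-gon of circumradius 6; the cube at (6, -2.5) is present — its section is the full 10.5×21.5 rectangle; the 27×19 cube at (-2, 10.5) contributes its full rectangle; After the difference (first − rest): starting from the r=6 cylinder, the 10.5×21.5 cube at (6, -2.5) misses the remaining region (no effect); the 27×19 cube at (-2, 10.5) misses the remaining region (no effect) — 1 connected region. The result has 1 disconnected region.

1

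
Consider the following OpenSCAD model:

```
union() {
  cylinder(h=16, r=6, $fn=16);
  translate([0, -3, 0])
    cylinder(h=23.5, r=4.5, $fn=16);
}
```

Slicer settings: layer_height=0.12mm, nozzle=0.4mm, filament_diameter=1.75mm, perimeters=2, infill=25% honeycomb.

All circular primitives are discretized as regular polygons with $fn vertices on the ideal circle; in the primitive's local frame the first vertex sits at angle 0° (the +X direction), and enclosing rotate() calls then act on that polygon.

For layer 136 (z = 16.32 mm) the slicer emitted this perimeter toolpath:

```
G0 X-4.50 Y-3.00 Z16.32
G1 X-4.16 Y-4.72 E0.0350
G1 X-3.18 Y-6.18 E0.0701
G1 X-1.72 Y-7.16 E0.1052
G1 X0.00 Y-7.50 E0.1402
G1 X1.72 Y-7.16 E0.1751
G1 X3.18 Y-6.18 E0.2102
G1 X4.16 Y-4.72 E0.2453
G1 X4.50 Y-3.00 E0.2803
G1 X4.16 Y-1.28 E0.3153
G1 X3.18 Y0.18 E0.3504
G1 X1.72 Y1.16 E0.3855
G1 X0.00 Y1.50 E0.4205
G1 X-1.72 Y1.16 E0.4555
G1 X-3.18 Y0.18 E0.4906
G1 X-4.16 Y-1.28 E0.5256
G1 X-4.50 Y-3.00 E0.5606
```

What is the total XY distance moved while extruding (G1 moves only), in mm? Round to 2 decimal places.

Sum the Euclidean lengths of each G1 segment: total = 28.09 mm.

28.09 mm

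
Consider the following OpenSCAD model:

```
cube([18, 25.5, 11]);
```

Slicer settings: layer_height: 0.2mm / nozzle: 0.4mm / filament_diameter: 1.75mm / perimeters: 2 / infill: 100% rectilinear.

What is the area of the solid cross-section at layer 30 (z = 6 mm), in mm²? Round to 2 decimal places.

At z = 6 mm: the 18×25.5 cube contributes its full rectangle (area 459.00 mm²). Overall, the cross-section is a single solid region. Net area = 459.00 mm².

459.00 mm²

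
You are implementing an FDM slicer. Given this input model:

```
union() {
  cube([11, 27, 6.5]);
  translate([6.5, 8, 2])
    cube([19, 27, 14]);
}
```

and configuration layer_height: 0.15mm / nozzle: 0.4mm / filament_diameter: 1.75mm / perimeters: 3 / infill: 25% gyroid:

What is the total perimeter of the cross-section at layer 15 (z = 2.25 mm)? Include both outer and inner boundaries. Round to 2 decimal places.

At z = 2.25 mm: the cube is present — its section is the full 11×27 rectangle (perimeter 76.00 mm); the cube at (6.5, 8) (footprint 19×27) is included at this height (perimeter 92.00 mm); Merging all regions: the regions partially overlap (shared area 85.50 mm²), so the edge portions inside another operand are dropped and the merged outline is re-measured after clipping — boundary = 121.00 mm. Overall, the cross-section is a single solid region. Total boundary length (outer) = 121.00 mm.

121.00 mm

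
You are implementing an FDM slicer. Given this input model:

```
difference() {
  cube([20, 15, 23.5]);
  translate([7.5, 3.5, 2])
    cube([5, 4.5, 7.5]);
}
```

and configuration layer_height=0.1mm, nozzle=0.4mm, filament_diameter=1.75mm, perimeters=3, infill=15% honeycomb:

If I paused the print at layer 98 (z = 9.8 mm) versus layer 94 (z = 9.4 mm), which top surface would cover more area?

Layer 98 (z = 9.8): the cube (footprint 20×15) is included at this height (area 300.00 mm²); the cube at (7.5, 3.5) is absent (z outside [2, 9.5]); After the difference (first − rest): none of the subtracted shapes is present at this height, so the 20×15 cube is unchanged — area = 300.00 mm². So its area = 300.00 mm². Layer 94 (z = 9.4): the cube is present — its section is the full 20×15 rectangle (area 300.00 mm²); the cube at (7.5, 3.5) is present — its section is the full 5×4.5 rectangle (area 22.50 mm²); Subtracting the remaining from the first: starting from the 20×15 cube (300.00 mm²), the 5×4.5 cube at (7.5, 3.5) lies wholly inside it (removes its full 22.50 mm² and its 19.00 mm outline becomes a hole wall) — area = 277.50 mm². So its area = 277.50 mm². Layer 98 is larger (300.00 vs 277.50 mm²).

layer 98 (z = 9.8 mm)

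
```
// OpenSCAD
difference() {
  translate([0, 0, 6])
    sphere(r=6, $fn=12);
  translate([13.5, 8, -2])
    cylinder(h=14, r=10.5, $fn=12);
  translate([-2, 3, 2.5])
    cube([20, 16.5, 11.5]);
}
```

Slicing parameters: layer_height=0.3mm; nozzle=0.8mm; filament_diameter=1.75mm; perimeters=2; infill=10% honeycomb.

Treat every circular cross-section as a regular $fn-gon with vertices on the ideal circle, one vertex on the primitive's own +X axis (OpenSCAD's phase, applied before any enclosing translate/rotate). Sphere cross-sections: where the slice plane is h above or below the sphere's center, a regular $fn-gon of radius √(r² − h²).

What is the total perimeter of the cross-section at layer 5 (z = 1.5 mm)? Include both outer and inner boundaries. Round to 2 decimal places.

24.65 mm

At z = 1.5 mm: the r=6 sphere contributes a regular 12-gon of circumradius √(6²−4.5²) = 3.969 (perimeter = 2·12·3.969·sin(180°/12) = 24.65 mm); the r=10.5 cylinder at (13.5, 8) contributes a regular 12-gon of circumradius 10.5 (perimeter = 2·12·10.500·sin(180°/12) = 65.22 mm); the cube at (-2, 3) does not reach this height (z outside [2.5, 14]); Subtracting the remaining from the first: starting from the r=6 sphere, the r=10.5 cylinder at (13.5, 8) misses the remaining region (no effect) — boundary = 24.65 mm. Overall, the cross-section is a single solid region. Total boundary length (outer) = 24.65 mm.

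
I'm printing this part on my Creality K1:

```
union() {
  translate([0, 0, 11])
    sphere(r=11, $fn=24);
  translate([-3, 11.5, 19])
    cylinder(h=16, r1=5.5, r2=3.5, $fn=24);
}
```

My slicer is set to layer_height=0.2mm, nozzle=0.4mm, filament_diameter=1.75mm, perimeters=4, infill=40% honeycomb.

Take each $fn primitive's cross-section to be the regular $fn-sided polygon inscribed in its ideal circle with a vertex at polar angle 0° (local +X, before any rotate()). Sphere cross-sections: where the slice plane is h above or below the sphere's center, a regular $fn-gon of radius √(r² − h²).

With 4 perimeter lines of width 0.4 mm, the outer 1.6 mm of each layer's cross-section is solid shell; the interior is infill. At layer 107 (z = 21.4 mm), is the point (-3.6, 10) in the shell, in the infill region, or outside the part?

infill

At z = 21.4 mm: the r=11 sphere slices to a regular 24-gon of circumradius 3.583 (√(r²−h²) with h=10.4 from center); the cone at (-3, 11.5) contributes a regular 24-gon of circumradius 5.200 (interpolated between r1=5.5 and r2=3.5 at t=0.150); Taking the union: the 2 present regions are separate (no shared area or edge), so areas and boundary lengths simply add and each stays a separate island — 2 connected regions. Overall, the cross-section has 2 separate islands. The nearest boundary edge runs (-4.35, 6.48)→(-5.60, 7.00); distance from the point to it = 3.54 mm. (Shell/infill is judged within the island containing the point — the largest one.) The point is inside the cross-section and 3.54 mm from the nearest boundary — more than the 1.6 mm shell width (4 × 0.4), so it's in the infill interior.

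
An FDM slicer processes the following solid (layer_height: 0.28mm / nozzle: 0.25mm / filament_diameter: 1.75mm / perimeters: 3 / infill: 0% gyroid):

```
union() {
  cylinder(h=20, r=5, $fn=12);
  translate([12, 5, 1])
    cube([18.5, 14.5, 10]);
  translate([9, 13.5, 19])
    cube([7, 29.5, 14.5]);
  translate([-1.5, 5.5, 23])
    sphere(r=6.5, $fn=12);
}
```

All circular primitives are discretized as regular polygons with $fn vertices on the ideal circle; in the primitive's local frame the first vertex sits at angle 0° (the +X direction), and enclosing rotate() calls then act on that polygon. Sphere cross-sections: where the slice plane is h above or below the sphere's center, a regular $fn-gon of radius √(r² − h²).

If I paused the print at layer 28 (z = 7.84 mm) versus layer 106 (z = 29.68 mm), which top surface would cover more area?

Layer 28 (z = 7.84): the cylinder: section is a regular 12-gon, circumradius r=5 (area = (12/2)·5.000²·sin(360°/12) = 75.00 mm²); the cube at (12, 5) is present — its section is the full 18.5×14.5 rectangle (area 268.25 mm²); the cube at (9, 13.5) is not intersected at this z (z outside [19, 33.5]); the sphere at (-1.5, 5.5) is absent (|z−center|=15.160 > r=6.5); Merging all regions: the 2 present regions are separate (no shared area or edge), so areas and boundary lengths simply add and each stays a separate island — area = 343.25 mm². So its area = 343.25 mm². Layer 106 (z = 29.68): the cylinder is not intersected at this z (z outside [0, 20]); the cube at (12, 5) does not reach this height (z outside [1, 11]); the cube at (9, 13.5) (footprint 7×29.5) is included at this height (area 206.50 mm²); the sphere at (-1.5, 5.5) is absent (|z−center|=6.680 > r=6.5); Merging all regions: only the 7×29.5 cube at (9, 13.5) is present, so the union is just that shape — area = 206.50 mm². So its area = 206.50 mm². Layer 28 is larger (343.25 vs 206.50 mm²).

layer 28 (z = 7.84 mm)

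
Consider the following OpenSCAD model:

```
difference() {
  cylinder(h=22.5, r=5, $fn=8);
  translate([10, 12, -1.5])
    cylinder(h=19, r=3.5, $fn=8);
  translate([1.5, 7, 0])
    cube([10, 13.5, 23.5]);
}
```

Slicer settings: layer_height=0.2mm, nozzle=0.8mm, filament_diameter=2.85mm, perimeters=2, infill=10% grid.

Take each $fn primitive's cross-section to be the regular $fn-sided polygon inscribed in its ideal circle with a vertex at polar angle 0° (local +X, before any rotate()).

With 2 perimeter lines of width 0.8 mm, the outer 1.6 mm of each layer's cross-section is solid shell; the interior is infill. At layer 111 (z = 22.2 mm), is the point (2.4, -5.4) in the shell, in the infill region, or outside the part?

At z = 22.2 mm: the cylinder: section is a regular 8-gon, circumradius r=5; the cylinder at (10, 12) is absent (z outside [-1.5, 17.5]); the cube at (1.5, 7) is present — its section is the full 10×13.5 rectangle; Taking the first minus the rest: starting from the r=5 cylinder, the 10×13.5 cube at (1.5, 7) misses the remaining region (no effect) — 1 connected region. Overall, the cross-section is a single solid region. The nearest boundary edge runs (3.54, -3.54)→(-0.00, -5.00); distance from the point to it = 1.29 mm. The point is not inside any of the regions above, so it lies outside the cross-section (1.29 mm from the nearest boundary).

outside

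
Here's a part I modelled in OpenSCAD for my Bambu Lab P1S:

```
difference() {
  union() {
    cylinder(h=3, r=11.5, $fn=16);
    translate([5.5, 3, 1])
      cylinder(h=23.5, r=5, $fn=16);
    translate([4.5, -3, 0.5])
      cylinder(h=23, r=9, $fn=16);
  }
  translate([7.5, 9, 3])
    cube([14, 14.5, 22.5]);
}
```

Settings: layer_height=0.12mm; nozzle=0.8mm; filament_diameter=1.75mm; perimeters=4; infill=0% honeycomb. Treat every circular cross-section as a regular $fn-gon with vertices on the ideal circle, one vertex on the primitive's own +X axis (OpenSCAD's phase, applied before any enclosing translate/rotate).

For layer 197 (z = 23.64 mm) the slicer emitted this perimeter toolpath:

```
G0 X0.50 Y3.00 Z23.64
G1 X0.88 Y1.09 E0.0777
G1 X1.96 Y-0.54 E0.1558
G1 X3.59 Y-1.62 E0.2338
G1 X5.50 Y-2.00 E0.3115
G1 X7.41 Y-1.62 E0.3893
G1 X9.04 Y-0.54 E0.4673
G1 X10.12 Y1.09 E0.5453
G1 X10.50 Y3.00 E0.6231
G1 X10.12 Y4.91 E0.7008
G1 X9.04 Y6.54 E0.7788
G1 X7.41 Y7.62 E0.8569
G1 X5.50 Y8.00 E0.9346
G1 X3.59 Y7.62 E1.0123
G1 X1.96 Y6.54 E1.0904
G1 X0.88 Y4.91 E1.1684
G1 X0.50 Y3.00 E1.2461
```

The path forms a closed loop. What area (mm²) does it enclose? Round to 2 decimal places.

Apply the shoelace formula to the sequence of (X, Y) vertices; enclosed area = 76.57 mm².

76.57 mm²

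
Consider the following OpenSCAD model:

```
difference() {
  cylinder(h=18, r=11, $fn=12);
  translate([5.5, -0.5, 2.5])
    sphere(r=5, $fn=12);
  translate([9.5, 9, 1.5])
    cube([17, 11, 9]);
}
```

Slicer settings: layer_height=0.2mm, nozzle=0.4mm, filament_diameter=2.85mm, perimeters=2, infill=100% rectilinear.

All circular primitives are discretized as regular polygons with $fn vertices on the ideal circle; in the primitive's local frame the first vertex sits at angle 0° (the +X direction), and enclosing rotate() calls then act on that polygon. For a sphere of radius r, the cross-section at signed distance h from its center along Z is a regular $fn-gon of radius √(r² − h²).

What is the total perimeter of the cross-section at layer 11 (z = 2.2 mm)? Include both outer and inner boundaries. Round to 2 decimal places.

At z = 2.2 mm: the r=11 cylinder contributes a regular 12-gon of circumradius 11 (perimeter = 2·12·11.000·sin(180°/12) = 68.33 mm); the sphere at (5.5, -0.5): section is a regular 12-gon, circumradius = √(r²−h²) = √(5²−0.3²) = 4.991 (perimeter = 2·12·4.991·sin(180°/12) = 31.00 mm); the 17×11 cube at (9.5, 9) contributes its full rectangle (perimeter 56.00 mm); Taking the first minus the rest: starting from the r=11 cylinder, the r=5 sphere at (5.5, -0.5) lies wholly inside it (removes its full 74.73 mm² and its 31.00 mm outline becomes a hole wall); the 17×11 cube at (9.5, 9) misses the remaining region (no effect) — boundary (outer + 1 inner loop) = 99.33 mm. Overall, the cross-section is one region with 1 hole. Total boundary length (outer + inner) = 99.33 mm.

99.33 mm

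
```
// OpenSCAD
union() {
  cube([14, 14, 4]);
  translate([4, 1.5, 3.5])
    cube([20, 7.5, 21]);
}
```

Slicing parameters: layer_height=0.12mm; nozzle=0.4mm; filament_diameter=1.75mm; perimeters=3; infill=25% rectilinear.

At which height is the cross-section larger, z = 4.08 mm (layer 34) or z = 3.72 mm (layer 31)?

Layer 34 (z = 4.08): the cube does not reach this height (z outside [0, 4]); the cube at (4, 1.5) (footprint 20×7.5) is included at this height (area 150.00 mm²); Combining (union): only the 20×7.5 cube at (4, 1.5) is present, so the union is just that shape — area = 150.00 mm². So its area = 150.00 mm². Layer 31 (z = 3.72): the 14×14 cube contributes its full rectangle (area 196.00 mm²); the cube at (4, 1.5) (footprint 20×7.5) is included at this height (area 150.00 mm²); Combining (union): the regions partially overlap — summed areas 346.00 mm² minus the doubly-counted overlap 75.00 mm² gives 271.00 mm² — area = 271.00 mm². So its area = 271.00 mm². Layer 31 is larger (271.00 vs 150.00 mm²).

layer 31 (z = 3.72 mm)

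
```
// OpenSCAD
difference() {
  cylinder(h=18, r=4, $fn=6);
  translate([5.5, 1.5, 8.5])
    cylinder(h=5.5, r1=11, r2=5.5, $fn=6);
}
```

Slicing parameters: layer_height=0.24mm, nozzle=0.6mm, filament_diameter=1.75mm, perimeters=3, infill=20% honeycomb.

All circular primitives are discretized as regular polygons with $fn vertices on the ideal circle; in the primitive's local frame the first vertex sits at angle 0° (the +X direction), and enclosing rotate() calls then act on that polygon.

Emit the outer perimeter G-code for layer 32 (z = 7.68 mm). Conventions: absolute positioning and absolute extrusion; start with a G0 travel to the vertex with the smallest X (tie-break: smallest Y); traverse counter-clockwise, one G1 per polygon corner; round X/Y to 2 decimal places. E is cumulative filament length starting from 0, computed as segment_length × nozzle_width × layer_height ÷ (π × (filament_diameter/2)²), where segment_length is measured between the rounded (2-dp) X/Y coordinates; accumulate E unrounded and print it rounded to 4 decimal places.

At z = 7.68 mm: the r=4 cylinder gives a regular 6-gon of circumradius 4 (constant along its height); the cone at (5.5, 1.5) does not reach this height (z outside [8.5, 14]); Taking the first minus the rest: none of the subtracted shapes is present at this height, so the r=4 cylinder is unchanged — 1 connected region. The outline is a single polygon with 6 vertices. Extrusion per mm of travel: 0.6 × 0.24 / (π × 0.875²) = 0.059868. Accumulating E over each segment gives final E = 1.4360.

G0 X-4.00 Y0.00 Z7.68
G1 X-2.00 Y-3.46 E0.2393
G1 X2.00 Y-3.46 E0.4787
G1 X4.00 Y0.00 E0.7180
G1 X2.00 Y3.46 E0.9573
G1 X-2.00 Y3.46 E1.1967
G1 X-4.00 Y0.00 E1.4360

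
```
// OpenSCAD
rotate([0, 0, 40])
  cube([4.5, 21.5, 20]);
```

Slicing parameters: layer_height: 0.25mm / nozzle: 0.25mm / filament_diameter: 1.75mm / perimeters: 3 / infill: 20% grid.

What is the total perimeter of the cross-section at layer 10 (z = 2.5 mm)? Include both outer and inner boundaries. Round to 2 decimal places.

52.00 mm

At z = 2.5 mm: the cube (footprint 4.5×21.5) is included at this height (perimeter 52.00 mm); (rotated 40° about Z; rotation is an isometry so areas/perimeters/island counts are preserved). Overall, the cross-section is a single solid region. Total boundary length (outer) = 52.00 mm.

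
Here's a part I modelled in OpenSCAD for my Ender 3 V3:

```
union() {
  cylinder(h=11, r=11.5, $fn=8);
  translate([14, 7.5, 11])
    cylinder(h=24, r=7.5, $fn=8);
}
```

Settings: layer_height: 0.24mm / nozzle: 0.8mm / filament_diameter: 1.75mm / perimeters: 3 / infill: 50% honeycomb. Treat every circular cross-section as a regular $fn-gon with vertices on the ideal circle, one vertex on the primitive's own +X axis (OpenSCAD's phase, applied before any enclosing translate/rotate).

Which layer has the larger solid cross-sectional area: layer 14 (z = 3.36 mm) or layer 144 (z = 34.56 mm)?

Layer 14 (z = 3.36): the r=11.5 cylinder gives a regular 8-gon of circumradius 11.5 (constant along its height) (area = (8/2)·11.500²·sin(360°/8) = 374.06 mm²); the cylinder at (14, 7.5) does not reach this height (z outside [11, 35]); Taking the union: only the r=11.5 cylinder is present, so the union is just that shape — area = 374.06 mm². So its area = 374.06 mm². Layer 144 (z = 34.56): the cylinder is not intersected at this z (z outside [0, 11]); the r=7.5 cylinder at (14, 7.5) contributes a regular 8-gon of circumradius 7.5 (area = (8/2)·7.500²·sin(360°/8) = 159.10 mm²); Merging all regions: only the r=7.5 cylinder at (14, 7.5) is present, so the union is just that shape — area = 159.10 mm². So its area = 159.10 mm². Layer 14 is larger (374.06 vs 159.10 mm²).

layer 14 (z = 3.36 mm)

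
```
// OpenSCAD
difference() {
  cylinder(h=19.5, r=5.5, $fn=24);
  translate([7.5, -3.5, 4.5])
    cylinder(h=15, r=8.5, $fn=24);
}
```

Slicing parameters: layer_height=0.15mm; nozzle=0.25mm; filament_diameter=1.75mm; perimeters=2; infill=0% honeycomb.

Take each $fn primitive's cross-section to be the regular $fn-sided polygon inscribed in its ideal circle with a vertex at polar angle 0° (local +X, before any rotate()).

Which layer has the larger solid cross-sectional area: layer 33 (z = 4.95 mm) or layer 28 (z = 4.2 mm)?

layer 28 (z = 4.2 mm)

Layer 33 (z = 4.95): the cylinder: section is a regular 24-gon, circumradius r=5.5 (area = (24/2)·5.500²·sin(360°/24) = 93.95 mm²); the cylinder at (7.5, -3.5): section is a regular 24-gon, circumradius r=8.5 (area = (24/2)·8.500²·sin(360°/24) = 224.40 mm²); Taking the first minus the rest: starting from the r=5.5 cylinder (93.95 mm²), the r=8.5 cylinder at (7.5, -3.5) partially overlaps it — only the 42.28 mm² overlap (of its 224.40 mm²) is removed, clipping the outline — area = 51.67 mm². So its area = 51.67 mm². Layer 28 (z = 4.2): the r=5.5 cylinder gives a regular 24-gon of circumradius 5.5 (constant along its height) (area = (24/2)·5.500²·sin(360°/24) = 93.95 mm²); the cylinder at (7.5, -3.5) is absent (z outside [4.5, 19.5]); Subtracting the remaining from the first: none of the subtracted shapes is present at this height, so the r=5.5 cylinder is unchanged — area = 93.95 mm². So its area = 93.95 mm². Layer 28 is larger (93.95 vs 51.67 mm²).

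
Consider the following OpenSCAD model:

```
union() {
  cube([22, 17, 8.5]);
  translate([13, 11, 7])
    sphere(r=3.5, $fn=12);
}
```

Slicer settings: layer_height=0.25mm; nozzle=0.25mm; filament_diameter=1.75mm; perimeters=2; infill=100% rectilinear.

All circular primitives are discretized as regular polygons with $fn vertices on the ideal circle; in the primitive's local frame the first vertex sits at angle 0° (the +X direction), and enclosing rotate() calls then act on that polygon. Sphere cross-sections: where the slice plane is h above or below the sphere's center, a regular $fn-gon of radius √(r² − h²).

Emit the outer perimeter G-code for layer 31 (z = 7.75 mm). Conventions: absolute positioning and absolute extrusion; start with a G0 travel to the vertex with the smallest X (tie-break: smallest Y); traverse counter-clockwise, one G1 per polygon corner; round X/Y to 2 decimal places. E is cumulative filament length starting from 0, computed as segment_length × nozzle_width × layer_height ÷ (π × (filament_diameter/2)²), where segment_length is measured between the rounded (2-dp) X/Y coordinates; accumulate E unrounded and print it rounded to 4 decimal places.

At z = 7.75 mm: the 22×17 cube contributes its full rectangle; the r=3.5 sphere at (13, 11) slices to a regular 12-gon of circumradius 3.419 (√(r²−h²) with h=0.75 from center); Combining (union): the r=3.5 sphere at (13, 11) lies entirely inside the 22×17 cube, so the union is just the 22×17 cube — 1 connected region. The outline is a single polygon with 4 vertices. Extrusion per mm of travel: 0.25 × 0.25 / (π × 0.875²) = 0.025984. Accumulating E over each segment gives final E = 2.0268.

G0 X0.00 Y0.00 Z7.75
G1 X22.00 Y0.00 E0.5717
G1 X22.00 Y17.00 E1.0134
G1 X0.00 Y17.00 E1.5851
G1 X0.00 Y0.00 E2.0268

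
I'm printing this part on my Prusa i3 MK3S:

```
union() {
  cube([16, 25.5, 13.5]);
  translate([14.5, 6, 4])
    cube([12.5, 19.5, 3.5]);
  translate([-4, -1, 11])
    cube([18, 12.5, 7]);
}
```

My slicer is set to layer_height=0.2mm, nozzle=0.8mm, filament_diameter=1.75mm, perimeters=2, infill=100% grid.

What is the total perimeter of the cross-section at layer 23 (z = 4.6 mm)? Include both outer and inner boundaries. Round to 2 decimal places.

105.00 mm

At z = 4.6 mm: the cube is present — its section is the full 16×25.5 rectangle (perimeter 83.00 mm); the cube at (14.5, 6) (footprint 12.5×19.5) is included at this height (perimeter 64.00 mm); the cube at (-4, -1) is not intersected at this z (z outside [11, 18]); Merging all regions: the regions partially overlap (shared area 29.25 mm²), so the edge portions inside another operand are dropped and the merged outline is re-measured after clipping — boundary = 105.00 mm. Overall, the cross-section is a single solid region. Total boundary length (outer) = 105.00 mm.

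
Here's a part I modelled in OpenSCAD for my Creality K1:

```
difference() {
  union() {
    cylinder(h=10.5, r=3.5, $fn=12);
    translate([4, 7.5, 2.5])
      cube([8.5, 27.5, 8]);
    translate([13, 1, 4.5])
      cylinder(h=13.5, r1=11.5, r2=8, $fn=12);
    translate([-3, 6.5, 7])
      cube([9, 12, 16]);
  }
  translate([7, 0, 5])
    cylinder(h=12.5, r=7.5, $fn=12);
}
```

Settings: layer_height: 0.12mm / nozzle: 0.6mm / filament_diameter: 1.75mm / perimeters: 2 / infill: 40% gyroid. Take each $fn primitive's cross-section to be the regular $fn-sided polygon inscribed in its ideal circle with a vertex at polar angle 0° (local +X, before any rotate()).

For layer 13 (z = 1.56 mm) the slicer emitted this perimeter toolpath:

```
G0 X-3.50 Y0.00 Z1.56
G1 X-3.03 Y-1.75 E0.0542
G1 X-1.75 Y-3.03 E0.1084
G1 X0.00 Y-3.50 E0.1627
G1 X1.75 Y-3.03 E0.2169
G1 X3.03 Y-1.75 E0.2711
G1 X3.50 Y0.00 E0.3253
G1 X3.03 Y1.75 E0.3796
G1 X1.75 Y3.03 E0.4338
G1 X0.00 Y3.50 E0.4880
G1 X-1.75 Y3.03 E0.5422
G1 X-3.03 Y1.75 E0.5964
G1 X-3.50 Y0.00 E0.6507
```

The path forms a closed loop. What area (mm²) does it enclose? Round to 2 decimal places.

36.74 mm²

Apply the shoelace formula to the sequence of (X, Y) vertices; enclosed area = 36.74 mm².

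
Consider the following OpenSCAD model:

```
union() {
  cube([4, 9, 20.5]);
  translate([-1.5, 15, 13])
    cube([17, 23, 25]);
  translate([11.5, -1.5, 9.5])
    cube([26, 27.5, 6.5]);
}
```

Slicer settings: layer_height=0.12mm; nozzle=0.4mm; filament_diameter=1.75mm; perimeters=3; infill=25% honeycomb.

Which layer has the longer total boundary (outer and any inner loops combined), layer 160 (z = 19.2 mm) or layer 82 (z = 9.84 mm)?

Layer 160 (z = 19.2): the cube is present — its section is the full 4×9 rectangle (perimeter 26.00 mm); the cube at (-1.5, 15) (footprint 17×23) is included at this height (perimeter 80.00 mm); the cube at (11.5, -1.5) does not reach this height (z outside [9.5, 16]); Taking the union: the 2 present regions are separate (no shared area or edge), so areas and boundary lengths simply add and each stays a separate island — boundary = 106.00 mm. So its perimeter = 106.00 mm. Layer 82 (z = 9.84): the 4×9 cube contributes its full rectangle (perimeter 26.00 mm); the cube at (-1.5, 15) is not intersected at this z (z outside [13, 38]); the 26×27.5 cube at (11.5, -1.5) contributes its full rectangle (perimeter 107.00 mm); Combining (union): the 2 present regions are separate (no shared area or edge), so areas and boundary lengths simply add and each stays a separate island — boundary = 133.00 mm. So its perimeter = 133.00 mm. Layer 82 is larger (133.00 vs 106.00 mm).

layer 82 (z = 9.84 mm)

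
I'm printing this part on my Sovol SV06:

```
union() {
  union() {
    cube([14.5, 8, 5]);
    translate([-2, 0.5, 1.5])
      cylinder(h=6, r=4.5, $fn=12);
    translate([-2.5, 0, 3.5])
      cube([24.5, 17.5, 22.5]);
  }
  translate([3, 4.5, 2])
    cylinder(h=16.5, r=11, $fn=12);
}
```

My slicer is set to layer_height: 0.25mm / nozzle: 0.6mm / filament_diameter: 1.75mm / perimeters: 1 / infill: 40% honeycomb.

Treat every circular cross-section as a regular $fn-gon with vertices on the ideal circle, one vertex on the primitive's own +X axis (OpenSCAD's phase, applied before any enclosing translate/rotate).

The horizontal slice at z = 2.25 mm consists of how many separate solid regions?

1

At z = 2.25 mm: the cube is present — its section is the full 14.5×8 rectangle; the r=4.5 cylinder at (-2, 0.5) contributes a regular 12-gon of circumradius 4.5; the cube at (-2.5, 0) is not intersected at this z (z outside [3.5, 26]); Taking the union: the regions partially overlap (shared area 7.94 mm²), so overlapping operands fuse into one piece — 1 connected region; the cylinder at (3, 4.5): section is a regular 12-gon, circumradius r=11; Combining (union): the regions partially overlap (shared area 160.24 mm²), so overlapping operands fuse into one piece — 1 connected region. The result has 1 disconnected region.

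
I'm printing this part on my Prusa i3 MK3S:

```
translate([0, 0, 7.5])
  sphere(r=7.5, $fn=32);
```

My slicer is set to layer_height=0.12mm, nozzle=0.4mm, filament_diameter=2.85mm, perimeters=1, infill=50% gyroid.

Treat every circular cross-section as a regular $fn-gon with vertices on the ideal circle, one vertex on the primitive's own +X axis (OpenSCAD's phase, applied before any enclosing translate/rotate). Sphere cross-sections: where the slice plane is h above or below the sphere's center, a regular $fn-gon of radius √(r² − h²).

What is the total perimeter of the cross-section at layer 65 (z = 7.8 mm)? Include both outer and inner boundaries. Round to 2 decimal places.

At z = 7.8 mm: the r=7.5 sphere contributes a regular 32-gon of circumradius √(7.5²−0.3²) = 7.494 (perimeter = 2·32·7.494·sin(180°/32) = 47.01 mm). Overall, the cross-section is a single solid region. Total boundary length (outer) = 47.01 mm.

47.01 mm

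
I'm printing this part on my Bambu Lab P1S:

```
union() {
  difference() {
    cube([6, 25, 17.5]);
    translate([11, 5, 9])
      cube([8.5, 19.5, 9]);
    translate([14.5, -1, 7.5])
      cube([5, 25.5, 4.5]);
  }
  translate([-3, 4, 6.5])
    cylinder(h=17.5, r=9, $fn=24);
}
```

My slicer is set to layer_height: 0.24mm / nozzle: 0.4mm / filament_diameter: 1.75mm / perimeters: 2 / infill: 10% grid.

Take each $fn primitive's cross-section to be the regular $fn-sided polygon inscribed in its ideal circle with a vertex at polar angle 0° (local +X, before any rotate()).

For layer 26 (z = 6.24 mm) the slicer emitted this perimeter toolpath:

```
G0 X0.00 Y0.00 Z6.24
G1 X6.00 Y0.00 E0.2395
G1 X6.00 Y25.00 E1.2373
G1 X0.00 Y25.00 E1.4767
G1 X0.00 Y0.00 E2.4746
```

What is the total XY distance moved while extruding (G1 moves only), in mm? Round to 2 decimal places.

62.00 mm

Sum the Euclidean lengths of each G1 segment: total = 62.00 mm.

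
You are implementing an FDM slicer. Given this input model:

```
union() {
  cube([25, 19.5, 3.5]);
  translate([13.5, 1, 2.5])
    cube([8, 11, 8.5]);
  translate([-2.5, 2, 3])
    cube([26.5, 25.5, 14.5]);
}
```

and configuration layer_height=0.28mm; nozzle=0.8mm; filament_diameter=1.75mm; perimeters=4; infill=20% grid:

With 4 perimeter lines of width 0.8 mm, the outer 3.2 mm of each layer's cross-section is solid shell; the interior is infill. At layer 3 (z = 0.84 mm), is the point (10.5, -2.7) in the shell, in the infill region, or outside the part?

outside

At z = 0.84 mm: the 25×19.5 cube contributes its full rectangle; the cube at (13.5, 1) is absent (z outside [2.5, 11]); the cube at (-2.5, 2) is absent (z outside [3, 17.5]); Merging all regions: only the 25×19.5 cube is present, so the union is just that shape — 1 connected region. Overall, the cross-section is a single solid region. The nearest boundary edge runs (0.00, 0.00)→(25.00, 0.00); distance from the point to it = 2.70 mm. The point is not inside any of the regions above, so it lies outside the cross-section (2.70 mm from the nearest boundary).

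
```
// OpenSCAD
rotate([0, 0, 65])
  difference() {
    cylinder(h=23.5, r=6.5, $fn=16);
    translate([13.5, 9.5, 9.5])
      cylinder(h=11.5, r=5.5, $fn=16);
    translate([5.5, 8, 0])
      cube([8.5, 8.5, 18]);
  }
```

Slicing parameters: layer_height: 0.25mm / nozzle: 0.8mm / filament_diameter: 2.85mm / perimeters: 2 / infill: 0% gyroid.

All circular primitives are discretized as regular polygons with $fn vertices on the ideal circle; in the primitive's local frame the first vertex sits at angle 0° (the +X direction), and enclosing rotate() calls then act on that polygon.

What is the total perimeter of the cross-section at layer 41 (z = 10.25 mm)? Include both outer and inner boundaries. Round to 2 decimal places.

At z = 10.25 mm: the r=6.5 cylinder gives a regular 16-gon of circumradius 6.5 (constant along its height) (perimeter = 2·16·6.500·sin(180°/16) = 40.58 mm); the r=5.5 cylinder at (13.5, 9.5) contributes a regular 16-gon of circumradius 5.5 (perimeter = 2·16·5.500·sin(180°/16) = 34.34 mm); the cube at (5.5, 8) (footprint 8.5×8.5) is included at this height (perimeter 34.00 mm); Taking the first minus the rest: starting from the r=6.5 cylinder, the r=5.5 cylinder at (13.5, 9.5) misses the remaining region (no effect); the 8.5×8.5 cube at (5.5, 8) misses the remaining region (no effect) — boundary = 40.58 mm; (rotated 65° about Z; rotation is an isometry so areas/perimeters/island counts are preserved). Overall, the cross-section is a single solid region. Total boundary length (outer) = 40.58 mm.

40.58 mm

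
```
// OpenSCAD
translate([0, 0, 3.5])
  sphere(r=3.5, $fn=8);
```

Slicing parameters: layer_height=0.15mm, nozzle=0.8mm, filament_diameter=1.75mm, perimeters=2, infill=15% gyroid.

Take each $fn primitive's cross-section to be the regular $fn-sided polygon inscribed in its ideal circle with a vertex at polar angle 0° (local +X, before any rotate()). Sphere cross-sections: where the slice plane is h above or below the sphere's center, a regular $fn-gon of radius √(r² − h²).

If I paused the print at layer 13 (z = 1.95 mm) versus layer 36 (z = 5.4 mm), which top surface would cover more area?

layer 13 (z = 1.95 mm)

Layer 13 (z = 1.95): the r=3.5 sphere slices to a regular 8-gon of circumradius 3.138 (√(r²−h²) with h=1.55 from center) (area = (8/2)·3.138²·sin(360°/8) = 27.85 mm²). So its area = 27.85 mm². Layer 36 (z = 5.4): the r=3.5 sphere contributes a regular 8-gon of circumradius √(3.5²−1.9²) = 2.939 (area = (8/2)·2.939²·sin(360°/8) = 24.44 mm²). So its area = 24.44 mm². Layer 13 is larger (27.85 vs 24.44 mm²).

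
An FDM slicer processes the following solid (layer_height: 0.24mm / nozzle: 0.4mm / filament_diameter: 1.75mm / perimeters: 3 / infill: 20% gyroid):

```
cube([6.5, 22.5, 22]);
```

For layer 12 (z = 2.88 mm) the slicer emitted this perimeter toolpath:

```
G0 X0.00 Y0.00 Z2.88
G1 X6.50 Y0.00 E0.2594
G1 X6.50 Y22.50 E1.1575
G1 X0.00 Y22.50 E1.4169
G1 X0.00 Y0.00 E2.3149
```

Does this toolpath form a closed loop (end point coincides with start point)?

yes

Start point (G0): (0.00, 0.00). End point (last G1): the path returns to the start — closed.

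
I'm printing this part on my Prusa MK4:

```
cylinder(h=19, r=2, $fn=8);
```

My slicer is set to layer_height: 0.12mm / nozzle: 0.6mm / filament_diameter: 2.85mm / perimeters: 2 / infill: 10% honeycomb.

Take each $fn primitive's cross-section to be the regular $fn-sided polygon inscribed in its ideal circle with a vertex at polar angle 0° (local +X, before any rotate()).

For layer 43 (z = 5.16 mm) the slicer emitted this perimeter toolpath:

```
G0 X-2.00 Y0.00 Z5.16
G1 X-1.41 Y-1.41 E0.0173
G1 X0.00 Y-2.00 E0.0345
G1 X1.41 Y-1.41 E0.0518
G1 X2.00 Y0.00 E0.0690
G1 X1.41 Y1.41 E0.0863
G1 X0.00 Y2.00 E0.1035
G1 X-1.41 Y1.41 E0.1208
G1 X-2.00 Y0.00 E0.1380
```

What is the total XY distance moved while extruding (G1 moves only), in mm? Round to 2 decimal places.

12.23 mm

Sum the Euclidean lengths of each G1 segment: total = 12.23 mm.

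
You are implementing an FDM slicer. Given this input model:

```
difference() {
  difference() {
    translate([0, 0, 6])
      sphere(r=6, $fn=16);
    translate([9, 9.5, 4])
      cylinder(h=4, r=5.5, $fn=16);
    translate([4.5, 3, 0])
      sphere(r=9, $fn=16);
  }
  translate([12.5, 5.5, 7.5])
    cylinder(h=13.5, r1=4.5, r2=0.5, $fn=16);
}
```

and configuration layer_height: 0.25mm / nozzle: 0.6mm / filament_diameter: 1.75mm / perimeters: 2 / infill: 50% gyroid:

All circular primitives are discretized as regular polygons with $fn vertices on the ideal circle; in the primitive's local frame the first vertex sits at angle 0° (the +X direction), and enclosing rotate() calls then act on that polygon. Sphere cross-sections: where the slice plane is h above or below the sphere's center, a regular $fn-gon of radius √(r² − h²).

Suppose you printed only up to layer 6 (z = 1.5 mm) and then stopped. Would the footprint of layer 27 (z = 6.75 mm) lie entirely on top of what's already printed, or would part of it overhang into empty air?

part overhangs

Compare the two slices. At z = 1.5: the r=6 sphere slices to a regular 16-gon of circumradius 3.969 (√(r²−h²) with h=4.5 from center) (area = (16/2)·3.969²·sin(360°/16) = 48.22 mm²); the cylinder at (9, 9.5) is not intersected at this z (z outside [4, 8]); the sphere at (4.5, 3): section is a regular 16-gon, circumradius = √(r²−h²) = √(9²−1.5²) = 8.874 (area = (16/2)·8.874²·sin(360°/16) = 241.09 mm²); After the difference (first − rest): starting from the r=6 sphere (48.22 mm²), the r=9 sphere at (4.5, 3) partially overlaps it — only the 46.27 mm² overlap (of its 241.09 mm²) is removed, clipping the outline — area = 1.95 mm²; the cone at (12.5, 5.5) is not intersected at this z (z outside [7.5, 21]); Taking the first minus the rest: none of the subtracted shapes is present at this height, so that combined region is unchanged — area = 1.95 mm². At z = 6.75: the r=6 sphere slices to a regular 16-gon of circumradius 5.953 (√(r²−h²) with h=0.75 from center) (area = (16/2)·5.953²·sin(360°/16) = 108.49 mm²); the r=5.5 cylinder at (9, 9.5) contributes a regular 16-gon of circumradius 5.5 (area = (16/2)·5.500²·sin(360°/16) = 92.61 mm²); the sphere at (4.5, 3): section is a regular 16-gon, circumradius = √(r²−h²) = √(9²−6.75²) = 5.953 (area = (16/2)·5.953²·sin(360°/16) = 108.49 mm²); Subtracting the remaining from the first: starting from the r=6 sphere (108.49 mm²), the r=5.5 cylinder at (9, 9.5) misses the remaining region (no effect); the r=9 sphere at (4.5, 3) partially overlaps it — only the 47.31 mm² overlap (of its 108.49 mm²) is removed, clipping the outline — area = 61.18 mm²; the cone at (12.5, 5.5) does not reach this height (z outside [7.5, 21]); Subtracting the remaining from the first: none of the subtracted shapes is present at this height, so the result so far is unchanged — area = 61.18 mm². Checking containment: at z = 6.75 the cross-section extends beyond the z = 1.5 cross-section by about 59.23 mm².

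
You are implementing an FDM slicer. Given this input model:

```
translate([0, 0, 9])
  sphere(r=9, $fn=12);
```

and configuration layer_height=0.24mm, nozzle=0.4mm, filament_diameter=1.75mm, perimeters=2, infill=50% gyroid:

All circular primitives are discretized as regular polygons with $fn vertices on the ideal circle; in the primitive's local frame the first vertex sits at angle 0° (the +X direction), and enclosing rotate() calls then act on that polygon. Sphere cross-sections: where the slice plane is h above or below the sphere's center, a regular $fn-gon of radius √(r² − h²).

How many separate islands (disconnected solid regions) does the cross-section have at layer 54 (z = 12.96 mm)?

At z = 12.96 mm: the sphere: section is a regular 12-gon, circumradius = √(r²−h²) = √(9²−3.96²) = 8.082. Overall, the cross-section is a single solid region. Island count = 1.

1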